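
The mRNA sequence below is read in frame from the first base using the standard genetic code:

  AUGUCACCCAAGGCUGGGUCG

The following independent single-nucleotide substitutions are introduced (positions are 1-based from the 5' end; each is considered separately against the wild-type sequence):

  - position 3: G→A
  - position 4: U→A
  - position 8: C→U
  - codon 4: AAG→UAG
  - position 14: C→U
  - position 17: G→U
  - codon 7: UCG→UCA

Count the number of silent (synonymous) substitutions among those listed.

1

Codon 1: AUG (Met) → AUA (Ile) — missense.
Codon 2: UCA (Ser) → ACA (Thr) — missense.
Codon 3: CCC (Pro) → CUC (Leu) — missense.
Codon 4: AAG (Lys) → UAG (Stop) — nonsense.
Codon 5: GCU (Ala) → GUU (Val) — missense.
Codon 6: GGG (Gly) → GUG (Val) — missense.
Codon 7: UCG (Ser) → UCA (Ser) — synonymous.
Synonymous: 1 of 7.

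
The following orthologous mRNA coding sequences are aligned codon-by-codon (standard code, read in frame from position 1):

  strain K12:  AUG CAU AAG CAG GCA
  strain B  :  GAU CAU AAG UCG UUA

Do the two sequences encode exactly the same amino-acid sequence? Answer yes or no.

Codon 1: AUG Met / GAU Asp — nonsynonymous.
Codon 2: CAU His / CAU His — identical.
Codon 3: AAG Lys / AAG Lys — identical.
Codon 4: CAG Gln / UCG Ser — nonsynonymous.
Codon 5: GCA Ala / UUA Leu — nonsynonymous.
Nonsynonymous differences: 3 → different protein.

no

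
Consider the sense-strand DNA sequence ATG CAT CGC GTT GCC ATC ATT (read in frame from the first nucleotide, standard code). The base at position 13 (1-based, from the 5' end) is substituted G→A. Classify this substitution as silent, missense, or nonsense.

Position 13 falls in codon 5: GCC → Ala.
After the substitution the codon is ACC → Thr.
Ala ≠ Thr, so this is a missense mutation.

missense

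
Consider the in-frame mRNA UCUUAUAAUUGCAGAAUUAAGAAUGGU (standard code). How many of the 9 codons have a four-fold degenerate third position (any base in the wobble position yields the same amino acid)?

2

Codon 1 UCU (Ser): third position 4-fold.
Codon 2 UAU (Tyr): third position 2-fold.
Codon 3 AAU (Asn): third position 2-fold.
Codon 4 UGC (Cys): third position 2-fold.
Codon 5 AGA (Arg): third position 2-fold.
Codon 6 AUU (Ile): third position 3-fold.
Codon 7 AAG (Lys): third position 2-fold.
Codon 8 AAU (Asn): third position 2-fold.
Codon 9 GGU (Gly): third position 4-fold.
Four-fold degenerate third positions: 2.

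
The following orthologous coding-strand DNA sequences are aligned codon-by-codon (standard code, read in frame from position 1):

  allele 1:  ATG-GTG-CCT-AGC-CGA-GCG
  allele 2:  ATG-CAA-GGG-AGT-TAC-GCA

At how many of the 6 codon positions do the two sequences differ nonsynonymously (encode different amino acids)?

3

Codon 1: ATG Met / ATG Met — identical.
Codon 2: GTG Val / CAA Gln — nonsynonymous.
Codon 3: CCT Pro / GGG Gly — nonsynonymous.
Codon 4: AGC Ser / AGT Ser — synonymous.
Codon 5: CGA Arg / TAC Tyr — nonsynonymous.
Codon 6: GCG Ala / GCA Ala — synonymous.
Nonsynonymous differences: 3.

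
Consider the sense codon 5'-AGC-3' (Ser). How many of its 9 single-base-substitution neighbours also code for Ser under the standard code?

Position 1: none → 0 synonymous.
Position 2: none → 0 synonymous.
Position 3: AGU → 1 synonymous.
Total: 0 + 0 + 1 = 1.

1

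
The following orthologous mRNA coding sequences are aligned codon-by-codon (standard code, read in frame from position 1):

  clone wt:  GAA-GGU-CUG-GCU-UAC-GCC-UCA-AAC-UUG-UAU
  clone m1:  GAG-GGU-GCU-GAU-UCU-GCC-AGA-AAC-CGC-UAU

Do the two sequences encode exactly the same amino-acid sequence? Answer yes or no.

Codon 1: GAA Glu / GAG Glu — synonymous.
Codon 2: GGU Gly / GGU Gly — identical.
Codon 3: CUG Leu / GCU Ala — nonsynonymous.
Codon 4: GCU Ala / GAU Asp — nonsynonymous.
Codon 5: UAC Tyr / UCU Ser — nonsynonymous.
Codon 6: GCC Ala / GCC Ala — identical.
Codon 7: UCA Ser / AGA Arg — nonsynonymous.
Codon 8: AAC Asn / AAC Asn — identical.
Codon 9: UUG Leu / CGC Arg — nonsynonymous.
Codon 10: UAU Tyr / UAU Tyr — identical.
Nonsynonymous differences: 5 → different protein.

no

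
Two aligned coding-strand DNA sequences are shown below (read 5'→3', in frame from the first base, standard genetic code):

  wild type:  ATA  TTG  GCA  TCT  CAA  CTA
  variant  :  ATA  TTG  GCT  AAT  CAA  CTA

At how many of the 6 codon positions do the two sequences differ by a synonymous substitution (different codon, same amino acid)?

1

Codon 1: ATA Ile / ATA Ile — identical.
Codon 2: TTG Leu / TTG Leu — identical.
Codon 3: GCA Ala / GCT Ala — synonymous.
Codon 4: TCT Ser / AAT Asn — nonsynonymous.
Codon 5: CAA Gln / CAA Gln — identical.
Codon 6: CTA Leu / CTA Leu — identical.
Synonymous differences: 1.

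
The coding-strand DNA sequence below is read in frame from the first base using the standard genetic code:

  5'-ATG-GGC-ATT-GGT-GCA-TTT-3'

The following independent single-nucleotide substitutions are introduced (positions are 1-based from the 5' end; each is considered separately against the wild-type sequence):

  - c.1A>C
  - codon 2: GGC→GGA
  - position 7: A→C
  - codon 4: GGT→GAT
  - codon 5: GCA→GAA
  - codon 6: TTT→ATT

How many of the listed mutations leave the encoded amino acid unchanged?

Codon 1: ATG (Met) → CTG (Leu) — missense.
Codon 2: GGC (Gly) → GGA (Gly) — synonymous.
Codon 3: ATT (Ile) → CTT (Leu) — missense.
Codon 4: GGT (Gly) → GAT (Asp) — missense.
Codon 5: GCA (Ala) → GAA (Glu) — missense.
Codon 6: TTT (Phe) → ATT (Ile) — missense.
Synonymous: 1 of 6.

1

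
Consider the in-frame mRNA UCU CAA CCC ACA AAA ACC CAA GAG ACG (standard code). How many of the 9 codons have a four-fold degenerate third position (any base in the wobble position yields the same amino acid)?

Codon 1 UCU (Ser): third position 4-fold.
Codon 2 CAA (Gln): third position 2-fold.
Codon 3 CCC (Pro): third position 4-fold.
Codon 4 ACA (Thr): third position 4-fold.
Codon 5 AAA (Lys): third position 2-fold.
Codon 6 ACC (Thr): third position 4-fold.
Codon 7 CAA (Gln): third position 2-fold.
Codon 8 GAG (Glu): third position 2-fold.
Codon 9 ACG (Thr): third position 4-fold.
Four-fold degenerate third positions: 5.

5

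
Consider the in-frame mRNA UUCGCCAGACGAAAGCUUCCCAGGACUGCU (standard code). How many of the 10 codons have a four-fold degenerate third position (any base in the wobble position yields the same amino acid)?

Codon 1 UUC (Phe): third position 2-fold.
Codon 2 GCC (Ala): third position 4-fold.
Codon 3 AGA (Arg): third position 2-fold.
Codon 4 CGA (Arg): third position 4-fold.
Codon 5 AAG (Lys): third position 2-fold.
Codon 6 CUU (Leu): third position 4-fold.
Codon 7 CCC (Pro): third position 4-fold.
Codon 8 AGG (Arg): third position 2-fold.
Codon 9 ACU (Thr): third position 4-fold.
Codon 10 GCU (Ala): third position 4-fold.
Four-fold degenerate third positions: 6.

6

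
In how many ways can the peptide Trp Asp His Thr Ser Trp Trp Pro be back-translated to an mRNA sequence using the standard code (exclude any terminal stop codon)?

Trp: 1 codon.
Asp: 2 codons.
His: 2 codons.
Thr: 4 codons.
Ser: 6 codons.
Trp: 1 codon.
Trp: 1 codon.
Pro: 4 codons.
1 × 2 × 2 × 4 × 6 × 1 × 1 × 4 = 384.

384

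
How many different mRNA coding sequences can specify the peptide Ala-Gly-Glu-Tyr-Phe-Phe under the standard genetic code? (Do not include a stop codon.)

Ala: 4 codons.
Gly: 4 codons.
Glu: 2 codons.
Tyr: 2 codons.
Phe: 2 codons.
Phe: 2 codons.
4 × 4 × 2 × 2 × 2 × 2 = 256.

256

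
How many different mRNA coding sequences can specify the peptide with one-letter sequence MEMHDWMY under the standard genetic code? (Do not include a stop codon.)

Met: 1 codon.
Glu: 2 codons.
Met: 1 codon.
His: 2 codons.
Asp: 2 codons.
Trp: 1 codon.
Met: 1 codon.
Tyr: 2 codons.
1 × 2 × 1 × 2 × 2 × 1 × 1 × 2 = 16.

16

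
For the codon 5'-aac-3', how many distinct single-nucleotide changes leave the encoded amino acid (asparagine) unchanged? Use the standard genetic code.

1

Position 1: none → 0 synonymous.
Position 2: none → 0 synonymous.
Position 3: AAU → 1 synonymous.
Total: 0 + 0 + 1 = 1.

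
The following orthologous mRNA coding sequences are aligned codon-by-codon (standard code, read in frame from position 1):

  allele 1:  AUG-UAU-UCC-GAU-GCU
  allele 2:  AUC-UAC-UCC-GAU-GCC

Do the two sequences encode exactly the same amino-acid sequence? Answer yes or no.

no

Codon 1: AUG Met / AUC Ile — nonsynonymous.
Codon 2: UAU Tyr / UAC Tyr — synonymous.
Codon 3: UCC Ser / UCC Ser — identical.
Codon 4: GAU Asp / GAU Asp — identical.
Codon 5: GCU Ala / GCC Ala — synonymous.
Nonsynonymous differences: 1 → different protein.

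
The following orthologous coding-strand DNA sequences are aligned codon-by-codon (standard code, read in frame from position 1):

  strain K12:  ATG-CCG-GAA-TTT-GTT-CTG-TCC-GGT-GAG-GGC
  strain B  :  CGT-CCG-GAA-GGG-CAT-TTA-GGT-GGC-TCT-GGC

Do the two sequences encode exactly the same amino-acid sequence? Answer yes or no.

no

Codon 1: ATG Met / CGT Arg — nonsynonymous.
Codon 2: CCG Pro / CCG Pro — identical.
Codon 3: GAA Glu / GAA Glu — identical.
Codon 4: TTT Phe / GGG Gly — nonsynonymous.
Codon 5: GTT Val / CAT His — nonsynonymous.
Codon 6: CTG Leu / TTA Leu — synonymous.
Codon 7: TCC Ser / GGT Gly — nonsynonymous.
Codon 8: GGT Gly / GGC Gly — synonymous.
Codon 9: GAG Glu / TCT Ser — nonsynonymous.
Codon 10: GGC Gly / GGC Gly — identical.
Nonsynonymous differences: 5 → different protein.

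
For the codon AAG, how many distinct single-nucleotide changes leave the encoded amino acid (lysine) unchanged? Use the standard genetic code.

Position 1: none → 0 synonymous.
Position 2: none → 0 synonymous.
Position 3: AAA → 1 synonymous.
Total: 0 + 0 + 1 = 1.

1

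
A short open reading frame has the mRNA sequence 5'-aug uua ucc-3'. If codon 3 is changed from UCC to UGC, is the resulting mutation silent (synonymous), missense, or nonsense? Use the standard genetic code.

missense

Position 8 falls in codon 3: UCC → Ser.
After the substitution the codon is UGC → Cys.
Ser ≠ Cys, so this is a missense mutation.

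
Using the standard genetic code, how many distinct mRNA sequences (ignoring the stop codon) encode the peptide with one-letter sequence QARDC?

Gln: 2 codons.
Ala: 4 codons.
Arg: 6 codons.
Asp: 2 codons.
Cys: 2 codons.
2 × 4 × 6 × 2 × 2 = 192.

192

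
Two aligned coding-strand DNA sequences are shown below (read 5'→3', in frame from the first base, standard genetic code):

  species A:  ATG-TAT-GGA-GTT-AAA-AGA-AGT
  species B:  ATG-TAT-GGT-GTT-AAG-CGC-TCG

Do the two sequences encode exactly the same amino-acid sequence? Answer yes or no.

yes

Codon 1: ATG Met / ATG Met — identical.
Codon 2: TAT Tyr / TAT Tyr — identical.
Codon 3: GGA Gly / GGT Gly — synonymous.
Codon 4: GTT Val / GTT Val — identical.
Codon 5: AAA Lys / AAG Lys — synonymous.
Codon 6: AGA Arg / CGC Arg — synonymous.
Codon 7: AGT Ser / TCG Ser — synonymous.
Nonsynonymous differences: 0 → same protein.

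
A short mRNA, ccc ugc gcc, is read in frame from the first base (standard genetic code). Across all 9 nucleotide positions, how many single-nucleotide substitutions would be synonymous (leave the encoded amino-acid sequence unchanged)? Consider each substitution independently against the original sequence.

Codon 1 (CCC, Pro): 3 synonymous substitutions.
Codon 2 (UGC, Cys): 1 synonymous substitution.
Codon 3 (GCC, Ala): 3 synonymous substitutions.
Total: 3 + 1 + 3 = 7.

7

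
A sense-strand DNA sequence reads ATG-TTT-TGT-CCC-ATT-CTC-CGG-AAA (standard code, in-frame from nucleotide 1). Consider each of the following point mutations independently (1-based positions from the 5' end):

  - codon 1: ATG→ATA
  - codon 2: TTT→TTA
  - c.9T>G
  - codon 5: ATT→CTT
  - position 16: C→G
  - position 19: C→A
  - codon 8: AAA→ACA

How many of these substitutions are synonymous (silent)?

1

Codon 1: ATG (Met) → ATA (Ile) — missense.
Codon 2: TTT (Phe) → TTA (Leu) — missense.
Codon 3: TGT (Cys) → TGG (Trp) — missense.
Codon 5: ATT (Ile) → CTT (Leu) — missense.
Codon 6: CTC (Leu) → GTC (Val) — missense.
Codon 7: CGG (Arg) → AGG (Arg) — synonymous.
Codon 8: AAA (Lys) → ACA (Thr) — missense.
Synonymous: 1 of 7.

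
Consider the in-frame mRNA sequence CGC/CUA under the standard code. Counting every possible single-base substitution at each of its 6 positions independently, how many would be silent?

Codon 1 (CGC, Arg): 3 synonymous substitutions.
Codon 2 (CUA, Leu): 4 synonymous substitutions.
Total: 3 + 4 = 7.

7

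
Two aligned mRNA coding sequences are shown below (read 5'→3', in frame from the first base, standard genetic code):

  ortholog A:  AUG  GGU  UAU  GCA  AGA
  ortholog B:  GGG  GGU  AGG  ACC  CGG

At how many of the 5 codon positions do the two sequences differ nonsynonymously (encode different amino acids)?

3

Codon 1: AUG Met / GGG Gly — nonsynonymous.
Codon 2: GGU Gly / GGU Gly — identical.
Codon 3: UAU Tyr / AGG Arg — nonsynonymous.
Codon 4: GCA Ala / ACC Thr — nonsynonymous.
Codon 5: AGA Arg / CGG Arg — synonymous.
Nonsynonymous differences: 3.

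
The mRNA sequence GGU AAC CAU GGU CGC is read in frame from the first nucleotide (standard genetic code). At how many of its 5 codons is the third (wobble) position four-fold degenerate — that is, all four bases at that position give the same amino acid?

3

Codon 1 GGU (Gly): third position 4-fold.
Codon 2 AAC (Asn): third position 2-fold.
Codon 3 CAU (His): third position 2-fold.
Codon 4 GGU (Gly): third position 4-fold.
Codon 5 CGC (Arg): third position 4-fold.
Four-fold degenerate third positions: 3.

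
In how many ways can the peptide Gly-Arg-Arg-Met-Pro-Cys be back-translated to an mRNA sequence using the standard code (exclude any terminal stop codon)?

1152

Gly: 4 codons.
Arg: 6 codons.
Arg: 6 codons.
Met: 1 codon.
Pro: 4 codons.
Cys: 2 codons.
4 × 6 × 6 × 1 × 4 × 2 = 1152.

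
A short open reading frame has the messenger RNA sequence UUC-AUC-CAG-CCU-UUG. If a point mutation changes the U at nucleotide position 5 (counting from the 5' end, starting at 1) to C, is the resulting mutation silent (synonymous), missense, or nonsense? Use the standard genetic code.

missense

Position 5 falls in codon 2: AUC → Ile.
After the substitution the codon is ACC → Thr.
Ile ≠ Thr, so this is a missense mutation.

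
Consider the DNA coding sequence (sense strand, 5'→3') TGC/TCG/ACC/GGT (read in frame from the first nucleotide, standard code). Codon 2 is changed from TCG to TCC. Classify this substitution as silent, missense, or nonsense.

silent

Position 6 falls in codon 2: TCG → Ser.
After the substitution the codon is TCC → Ser.
Both encode Ser, so the change is synonymous.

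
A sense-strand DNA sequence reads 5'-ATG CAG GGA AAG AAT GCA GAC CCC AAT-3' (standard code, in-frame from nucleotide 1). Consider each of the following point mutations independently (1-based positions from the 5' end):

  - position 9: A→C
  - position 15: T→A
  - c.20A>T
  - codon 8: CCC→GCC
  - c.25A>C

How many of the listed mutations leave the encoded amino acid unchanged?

Codon 3: GGA (Gly) → GGC (Gly) — synonymous.
Codon 5: AAT (Asn) → AAA (Lys) — missense.
Codon 7: GAC (Asp) → GTC (Val) — missense.
Codon 8: CCC (Pro) → GCC (Ala) — missense.
Codon 9: AAT (Asn) → CAT (His) — missense.
Synonymous: 1 of 5.

1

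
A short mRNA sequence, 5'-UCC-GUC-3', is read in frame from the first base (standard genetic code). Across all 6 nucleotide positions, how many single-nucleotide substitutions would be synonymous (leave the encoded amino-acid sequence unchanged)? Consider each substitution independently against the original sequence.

6

Codon 1 (UCC, Ser): 3 synonymous substitutions.
Codon 2 (GUC, Val): 3 synonymous substitutions.
Total: 3 + 3 = 6.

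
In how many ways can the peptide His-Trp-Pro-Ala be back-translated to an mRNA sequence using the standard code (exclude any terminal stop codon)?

His: 2 codons.
Trp: 1 codon.
Pro: 4 codons.
Ala: 4 codons.
2 × 1 × 4 × 4 = 32.

32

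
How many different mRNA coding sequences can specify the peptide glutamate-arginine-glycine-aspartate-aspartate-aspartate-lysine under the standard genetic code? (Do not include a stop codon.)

Glu: 2 codons.
Arg: 6 codons.
Gly: 4 codons.
Asp: 2 codons.
Asp: 2 codons.
Asp: 2 codons.
Lys: 2 codons.
2 × 6 × 4 × 2 × 2 × 2 × 2 = 768.

768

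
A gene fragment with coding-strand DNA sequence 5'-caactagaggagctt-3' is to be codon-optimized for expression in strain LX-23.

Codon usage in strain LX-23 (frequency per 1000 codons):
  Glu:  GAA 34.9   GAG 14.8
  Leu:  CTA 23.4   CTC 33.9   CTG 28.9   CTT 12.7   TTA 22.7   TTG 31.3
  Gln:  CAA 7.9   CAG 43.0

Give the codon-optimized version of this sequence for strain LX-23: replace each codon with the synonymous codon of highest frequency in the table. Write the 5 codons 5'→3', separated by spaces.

Codon 1 (Gln): best is CAG at 43.0.
Codon 2 (Leu): best is CTC at 33.9.
Codon 3 (Glu): best is GAA at 34.9.
Codon 4 (Glu): best is GAA at 34.9.
Codon 5 (Leu): best is CTC at 33.9.

CAG CTC GAA GAA CTC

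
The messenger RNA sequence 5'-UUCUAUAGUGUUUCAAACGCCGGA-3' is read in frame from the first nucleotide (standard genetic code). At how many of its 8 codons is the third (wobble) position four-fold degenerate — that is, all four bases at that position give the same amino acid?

Codon 1 UUC (Phe): third position 2-fold.
Codon 2 UAU (Tyr): third position 2-fold.
Codon 3 AGU (Ser): third position 2-fold.
Codon 4 GUU (Val): third position 4-fold.
Codon 5 UCA (Ser): third position 4-fold.
Codon 6 AAC (Asn): third position 2-fold.
Codon 7 GCC (Ala): third position 4-fold.
Codon 8 GGA (Gly): third position 4-fold.
Four-fold degenerate third positions: 4.

4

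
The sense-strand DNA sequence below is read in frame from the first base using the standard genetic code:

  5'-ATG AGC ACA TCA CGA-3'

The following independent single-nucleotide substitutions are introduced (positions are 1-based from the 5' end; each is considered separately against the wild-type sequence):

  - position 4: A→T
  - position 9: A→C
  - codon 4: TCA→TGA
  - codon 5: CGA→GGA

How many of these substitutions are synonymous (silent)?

Codon 2: AGC (Ser) → TGC (Cys) — missense.
Codon 3: ACA (Thr) → ACC (Thr) — synonymous.
Codon 4: TCA (Ser) → TGA (Stop) — nonsense.
Codon 5: CGA (Arg) → GGA (Gly) — missense.
Synonymous: 1 of 4.

1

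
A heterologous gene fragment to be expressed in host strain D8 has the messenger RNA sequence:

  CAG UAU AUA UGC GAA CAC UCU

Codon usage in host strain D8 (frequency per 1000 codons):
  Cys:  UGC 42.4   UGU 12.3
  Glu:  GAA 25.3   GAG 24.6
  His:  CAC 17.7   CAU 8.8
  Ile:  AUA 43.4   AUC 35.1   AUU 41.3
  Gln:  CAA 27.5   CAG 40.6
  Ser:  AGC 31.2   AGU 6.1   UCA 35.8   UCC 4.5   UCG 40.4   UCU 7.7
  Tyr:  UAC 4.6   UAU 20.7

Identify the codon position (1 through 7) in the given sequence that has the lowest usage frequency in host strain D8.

7

Codon 1 CAG (Gln): 40.6 per 1000.
Codon 2 UAU (Tyr): 20.7 per 1000.
Codon 3 AUA (Ile): 43.4 per 1000.
Codon 4 UGC (Cys): 42.4 per 1000.
Codon 5 GAA (Glu): 25.3 per 1000.
Codon 6 CAC (His): 17.7 per 1000.
Codon 7 UCU (Ser): 7.7 per 1000.
Lowest frequency is 7.7 at codon 7.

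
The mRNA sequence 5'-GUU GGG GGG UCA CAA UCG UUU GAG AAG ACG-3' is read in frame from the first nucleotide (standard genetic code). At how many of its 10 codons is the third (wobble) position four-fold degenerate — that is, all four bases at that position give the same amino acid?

6

Codon 1 GUU (Val): third position 4-fold.
Codon 2 GGG (Gly): third position 4-fold.
Codon 3 GGG (Gly): third position 4-fold.
Codon 4 UCA (Ser): third position 4-fold.
Codon 5 CAA (Gln): third position 2-fold.
Codon 6 UCG (Ser): third position 4-fold.
Codon 7 UUU (Phe): third position 2-fold.
Codon 8 GAG (Glu): third position 2-fold.
Codon 9 AAG (Lys): third position 2-fold.
Codon 10 ACG (Thr): third position 4-fold.
Four-fold degenerate third positions: 6.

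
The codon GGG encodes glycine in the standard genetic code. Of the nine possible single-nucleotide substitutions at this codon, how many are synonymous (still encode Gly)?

3

Position 1: none → 0 synonymous.
Position 2: none → 0 synonymous.
Position 3: GGU, GGC, GGA → 3 synonymous.
Total: 0 + 0 + 3 = 3.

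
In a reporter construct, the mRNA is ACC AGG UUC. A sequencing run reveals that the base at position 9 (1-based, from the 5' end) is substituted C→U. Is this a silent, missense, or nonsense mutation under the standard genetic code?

silent

Position 9 falls in codon 3: UUC → Phe.
After the substitution the codon is UUU → Phe.
Both encode Phe, so the change is synonymous.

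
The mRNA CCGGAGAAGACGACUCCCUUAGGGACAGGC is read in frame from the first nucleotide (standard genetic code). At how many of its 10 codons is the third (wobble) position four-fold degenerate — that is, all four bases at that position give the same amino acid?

7

Codon 1 CCG (Pro): third position 4-fold.
Codon 2 GAG (Glu): third position 2-fold.
Codon 3 AAG (Lys): third position 2-fold.
Codon 4 ACG (Thr): third position 4-fold.
Codon 5 ACU (Thr): third position 4-fold.
Codon 6 CCC (Pro): third position 4-fold.
Codon 7 UUA (Leu): third position 2-fold.
Codon 8 GGG (Gly): third position 4-fold.
Codon 9 ACA (Thr): third position 4-fold.
Codon 10 GGC (Gly): third position 4-fold.
Four-fold degenerate third positions: 7.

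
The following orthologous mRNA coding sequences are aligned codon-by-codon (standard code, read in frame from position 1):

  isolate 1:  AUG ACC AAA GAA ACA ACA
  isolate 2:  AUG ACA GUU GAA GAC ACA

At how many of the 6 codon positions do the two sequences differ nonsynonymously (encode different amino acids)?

Codon 1: AUG Met / AUG Met — identical.
Codon 2: ACC Thr / ACA Thr — synonymous.
Codon 3: AAA Lys / GUU Val — nonsynonymous.
Codon 4: GAA Glu / GAA Glu — identical.
Codon 5: ACA Thr / GAC Asp — nonsynonymous.
Codon 6: ACA Thr / ACA Thr — identical.
Nonsynonymous differences: 2.

2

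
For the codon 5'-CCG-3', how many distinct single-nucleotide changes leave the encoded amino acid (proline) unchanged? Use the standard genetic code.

Position 1: none → 0 synonymous.
Position 2: none → 0 synonymous.
Position 3: CCU, CCC, CCA → 3 synonymous.
Total: 0 + 0 + 3 = 3.

3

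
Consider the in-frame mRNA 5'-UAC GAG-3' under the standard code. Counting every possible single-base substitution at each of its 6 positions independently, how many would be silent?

2

Codon 1 (UAC, Tyr): 1 synonymous substitution.
Codon 2 (GAG, Glu): 1 synonymous substitution.
Total: 1 + 1 = 2.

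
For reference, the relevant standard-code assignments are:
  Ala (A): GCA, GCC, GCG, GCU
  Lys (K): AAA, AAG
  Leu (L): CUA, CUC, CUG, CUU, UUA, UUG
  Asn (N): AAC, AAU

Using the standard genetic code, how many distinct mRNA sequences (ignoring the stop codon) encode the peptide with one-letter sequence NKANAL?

Asn: 2 codons.
Lys: 2 codons.
Ala: 4 codons.
Asn: 2 codons.
Ala: 4 codons.
Leu: 6 codons.
2 × 2 × 4 × 2 × 4 × 6 = 768.

768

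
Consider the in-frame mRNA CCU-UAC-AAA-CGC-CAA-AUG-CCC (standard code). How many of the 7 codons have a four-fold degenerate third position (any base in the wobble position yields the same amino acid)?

Codon 1 CCU (Pro): third position 4-fold.
Codon 2 UAC (Tyr): third position 2-fold.
Codon 3 AAA (Lys): third position 2-fold.
Codon 4 CGC (Arg): third position 4-fold.
Codon 5 CAA (Gln): third position 2-fold.
Codon 6 AUG (Met): third position 1-fold.
Codon 7 CCC (Pro): third position 4-fold.
Four-fold degenerate third positions: 3.

3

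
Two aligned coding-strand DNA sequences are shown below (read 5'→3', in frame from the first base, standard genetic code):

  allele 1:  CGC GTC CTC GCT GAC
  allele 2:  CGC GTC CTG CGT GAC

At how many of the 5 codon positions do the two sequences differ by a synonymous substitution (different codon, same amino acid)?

Codon 1: CGC Arg / CGC Arg — identical.
Codon 2: GTC Val / GTC Val — identical.
Codon 3: CTC Leu / CTG Leu — synonymous.
Codon 4: GCT Ala / CGT Arg — nonsynonymous.
Codon 5: GAC Asp / GAC Asp — identical.
Synonymous differences: 1.

1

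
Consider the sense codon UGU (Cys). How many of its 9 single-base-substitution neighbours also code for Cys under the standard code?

1

Position 1: none → 0 synonymous.
Position 2: none → 0 synonymous.
Position 3: UGC → 1 synonymous.
Total: 0 + 0 + 1 = 1.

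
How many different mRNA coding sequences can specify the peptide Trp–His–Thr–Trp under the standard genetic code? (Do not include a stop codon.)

8

Trp: 1 codon.
His: 2 codons.
Thr: 4 codons.
Trp: 1 codon.
1 × 2 × 4 × 1 = 8.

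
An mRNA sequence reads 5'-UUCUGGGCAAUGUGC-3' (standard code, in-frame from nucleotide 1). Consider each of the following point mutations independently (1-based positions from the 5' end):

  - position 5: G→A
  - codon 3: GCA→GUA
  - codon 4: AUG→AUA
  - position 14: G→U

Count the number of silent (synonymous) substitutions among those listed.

Codon 2: UGG (Trp) → UAG (Stop) — nonsense.
Codon 3: GCA (Ala) → GUA (Val) — missense.
Codon 4: AUG (Met) → AUA (Ile) — missense.
Codon 5: UGC (Cys) → UUC (Phe) — missense.
Synonymous: 0 of 4.

0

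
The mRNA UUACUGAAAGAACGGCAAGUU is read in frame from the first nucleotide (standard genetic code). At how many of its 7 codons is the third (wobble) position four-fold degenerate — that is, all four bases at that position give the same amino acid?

Codon 1 UUA (Leu): third position 2-fold.
Codon 2 CUG (Leu): third position 4-fold.
Codon 3 AAA (Lys): third position 2-fold.
Codon 4 GAA (Glu): third position 2-fold.
Codon 5 CGG (Arg): third position 4-fold.
Codon 6 CAA (Gln): third position 2-fold.
Codon 7 GUU (Val): third position 4-fold.
Four-fold degenerate third positions: 3.

3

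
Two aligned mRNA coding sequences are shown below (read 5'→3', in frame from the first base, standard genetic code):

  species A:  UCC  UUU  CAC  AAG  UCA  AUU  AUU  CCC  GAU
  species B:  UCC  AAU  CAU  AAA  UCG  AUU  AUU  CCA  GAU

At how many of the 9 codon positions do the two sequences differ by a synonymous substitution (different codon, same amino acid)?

Codon 1: UCC Ser / UCC Ser — identical.
Codon 2: UUU Phe / AAU Asn — nonsynonymous.
Codon 3: CAC His / CAU His — synonymous.
Codon 4: AAG Lys / AAA Lys — synonymous.
Codon 5: UCA Ser / UCG Ser — synonymous.
Codon 6: AUU Ile / AUU Ile — identical.
Codon 7: AUU Ile / AUU Ile — identical.
Codon 8: CCC Pro / CCA Pro — synonymous.
Codon 9: GAU Asp / GAU Asp — identical.
Synonymous differences: 4.

4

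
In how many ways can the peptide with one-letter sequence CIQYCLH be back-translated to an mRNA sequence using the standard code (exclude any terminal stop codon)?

576

Cys: 2 codons.
Ile: 3 codons.
Gln: 2 codons.
Tyr: 2 codons.
Cys: 2 codons.
Leu: 6 codons.
His: 2 codons.
2 × 3 × 2 × 2 × 2 × 6 × 2 = 576.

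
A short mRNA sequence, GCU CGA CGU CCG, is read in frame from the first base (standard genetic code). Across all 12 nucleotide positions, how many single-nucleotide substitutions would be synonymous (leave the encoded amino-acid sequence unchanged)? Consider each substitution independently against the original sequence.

13

Codon 1 (GCU, Ala): 3 synonymous substitutions.
Codon 2 (CGA, Arg): 4 synonymous substitutions.
Codon 3 (CGU, Arg): 3 synonymous substitutions.
Codon 4 (CCG, Pro): 3 synonymous substitutions.
Total: 3 + 4 + 3 + 3 = 13.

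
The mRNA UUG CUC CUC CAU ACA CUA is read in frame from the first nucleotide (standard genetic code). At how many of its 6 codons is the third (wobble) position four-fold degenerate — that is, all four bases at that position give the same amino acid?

4

Codon 1 UUG (Leu): third position 2-fold.
Codon 2 CUC (Leu): third position 4-fold.
Codon 3 CUC (Leu): third position 4-fold.
Codon 4 CAU (His): third position 2-fold.
Codon 5 ACA (Thr): third position 4-fold.
Codon 6 CUA (Leu): third position 4-fold.
Four-fold degenerate third positions: 4.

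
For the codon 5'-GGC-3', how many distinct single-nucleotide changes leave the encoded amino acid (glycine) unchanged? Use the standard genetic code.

Position 1: none → 0 synonymous.
Position 2: none → 0 synonymous.
Position 3: GGU, GGA, GGG → 3 synonymous.
Total: 0 + 0 + 3 = 3.

3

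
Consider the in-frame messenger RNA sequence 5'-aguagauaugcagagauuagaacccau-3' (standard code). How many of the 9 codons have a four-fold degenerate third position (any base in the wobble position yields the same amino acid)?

2

Codon 1 AGU (Ser): third position 2-fold.
Codon 2 AGA (Arg): third position 2-fold.
Codon 3 UAU (Tyr): third position 2-fold.
Codon 4 GCA (Ala): third position 4-fold.
Codon 5 GAG (Glu): third position 2-fold.
Codon 6 AUU (Ile): third position 3-fold.
Codon 7 AGA (Arg): third position 2-fold.
Codon 8 ACC (Thr): third position 4-fold.
Codon 9 CAU (His): third position 2-fold.
Four-fold degenerate third positions: 2.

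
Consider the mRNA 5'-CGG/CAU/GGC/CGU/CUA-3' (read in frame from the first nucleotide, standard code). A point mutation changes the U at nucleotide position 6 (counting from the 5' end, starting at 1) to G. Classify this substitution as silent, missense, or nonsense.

Position 6 falls in codon 2: CAU → His.
After the substitution the codon is CAG → Gln.
His ≠ Gln, so this is a missense mutation.

missense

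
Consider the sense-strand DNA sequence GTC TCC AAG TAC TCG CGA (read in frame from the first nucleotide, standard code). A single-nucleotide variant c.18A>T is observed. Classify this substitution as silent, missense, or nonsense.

silent

Position 18 falls in codon 6: CGA → Arg.
After the substitution the codon is CGT → Arg.
Both encode Arg, so the change is synonymous.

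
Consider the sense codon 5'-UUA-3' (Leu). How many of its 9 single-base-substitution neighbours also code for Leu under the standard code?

Position 1: CUA → 1 synonymous.
Position 2: none → 0 synonymous.
Position 3: UUG → 1 synonymous.
Total: 1 + 0 + 1 = 2.

2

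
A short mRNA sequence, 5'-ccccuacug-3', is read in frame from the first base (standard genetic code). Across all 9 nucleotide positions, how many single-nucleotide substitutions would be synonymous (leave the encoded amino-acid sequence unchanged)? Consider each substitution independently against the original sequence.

Codon 1 (CCC, Pro): 3 synonymous substitutions.
Codon 2 (CUA, Leu): 4 synonymous substitutions.
Codon 3 (CUG, Leu): 4 synonymous substitutions.
Total: 3 + 4 + 4 = 11.

11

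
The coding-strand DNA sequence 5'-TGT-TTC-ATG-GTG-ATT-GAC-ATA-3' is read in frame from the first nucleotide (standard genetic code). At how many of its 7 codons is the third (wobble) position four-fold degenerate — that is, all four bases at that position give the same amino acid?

1

Codon 1 TGT (Cys): third position 2-fold.
Codon 2 TTC (Phe): third position 2-fold.
Codon 3 ATG (Met): third position 1-fold.
Codon 4 GTG (Val): third position 4-fold.
Codon 5 ATT (Ile): third position 3-fold.
Codon 6 GAC (Asp): third position 2-fold.
Codon 7 ATA (Ile): third position 3-fold.
Four-fold degenerate third positions: 1.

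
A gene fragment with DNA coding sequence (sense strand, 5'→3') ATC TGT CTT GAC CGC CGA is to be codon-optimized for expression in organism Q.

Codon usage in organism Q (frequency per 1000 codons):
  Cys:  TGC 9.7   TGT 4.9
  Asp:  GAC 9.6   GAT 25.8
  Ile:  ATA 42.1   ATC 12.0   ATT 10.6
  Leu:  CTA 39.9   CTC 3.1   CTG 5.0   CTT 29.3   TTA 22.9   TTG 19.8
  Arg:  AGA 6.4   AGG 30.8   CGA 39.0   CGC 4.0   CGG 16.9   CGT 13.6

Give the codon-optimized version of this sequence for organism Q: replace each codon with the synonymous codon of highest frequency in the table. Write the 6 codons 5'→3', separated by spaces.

Codon 1 (Ile): best is ATA at 42.1.
Codon 2 (Cys): best is TGC at 9.7.
Codon 3 (Leu): best is CTA at 39.9.
Codon 4 (Asp): best is GAT at 25.8.
Codon 5 (Arg): best is CGA at 39.0.
Codon 6 (Arg): best is CGA at 39.0.

ATA TGC CTA GAT CGA CGA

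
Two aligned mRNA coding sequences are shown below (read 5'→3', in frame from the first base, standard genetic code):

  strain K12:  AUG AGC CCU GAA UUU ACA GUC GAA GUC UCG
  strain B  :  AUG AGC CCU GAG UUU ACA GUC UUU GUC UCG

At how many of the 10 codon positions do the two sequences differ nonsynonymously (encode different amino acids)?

1

Codon 1: AUG Met / AUG Met — identical.
Codon 2: AGC Ser / AGC Ser — identical.
Codon 3: CCU Pro / CCU Pro — identical.
Codon 4: GAA Glu / GAG Glu — synonymous.
Codon 5: UUU Phe / UUU Phe — identical.
Codon 6: ACA Thr / ACA Thr — identical.
Codon 7: GUC Val / GUC Val — identical.
Codon 8: GAA Glu / UUU Phe — nonsynonymous.
Codon 9: GUC Val / GUC Val — identical.
Codon 10: UCG Ser / UCG Ser — identical.
Nonsynonymous differences: 1.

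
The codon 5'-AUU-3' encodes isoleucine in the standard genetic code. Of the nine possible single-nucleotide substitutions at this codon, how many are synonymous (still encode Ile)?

Position 1: none → 0 synonymous.
Position 2: none → 0 synonymous.
Position 3: AUC, AUA → 2 synonymous.
Total: 0 + 0 + 2 = 2.

2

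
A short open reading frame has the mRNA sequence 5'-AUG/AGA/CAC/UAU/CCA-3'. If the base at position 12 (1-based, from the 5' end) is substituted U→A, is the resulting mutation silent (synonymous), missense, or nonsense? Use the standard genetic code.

nonsense

Position 12 falls in codon 4: UAU → Tyr.
After the substitution the codon is UAA → Stop.
The new codon is a stop codon, so this is a nonsense mutation.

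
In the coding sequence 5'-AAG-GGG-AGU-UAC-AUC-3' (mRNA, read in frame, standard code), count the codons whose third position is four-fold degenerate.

1

Codon 1 AAG (Lys): third position 2-fold.
Codon 2 GGG (Gly): third position 4-fold.
Codon 3 AGU (Ser): third position 2-fold.
Codon 4 UAC (Tyr): third position 2-fold.
Codon 5 AUC (Ile): third position 3-fold.
Four-fold degenerate third positions: 1.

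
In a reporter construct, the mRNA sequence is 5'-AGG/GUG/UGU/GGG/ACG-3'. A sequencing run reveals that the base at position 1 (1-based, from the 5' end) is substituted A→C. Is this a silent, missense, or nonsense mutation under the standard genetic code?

silent

Position 1 falls in codon 1: AGG → Arg.
After the substitution the codon is CGG → Arg.
Both encode Arg, so the change is synonymous.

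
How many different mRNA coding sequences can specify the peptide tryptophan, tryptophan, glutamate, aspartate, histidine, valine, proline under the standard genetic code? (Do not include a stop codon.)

128

Trp: 1 codon.
Trp: 1 codon.
Glu: 2 codons.
Asp: 2 codons.
His: 2 codons.
Val: 4 codons.
Pro: 4 codons.
1 × 1 × 2 × 2 × 2 × 4 × 4 = 128.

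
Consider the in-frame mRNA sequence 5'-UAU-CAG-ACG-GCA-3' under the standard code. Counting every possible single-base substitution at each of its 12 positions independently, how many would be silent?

Codon 1 (UAU, Tyr): 1 synonymous substitution.
Codon 2 (CAG, Gln): 1 synonymous substitution.
Codon 3 (ACG, Thr): 3 synonymous substitutions.
Codon 4 (GCA, Ala): 3 synonymous substitutions.
Total: 1 + 1 + 3 + 3 = 8.

8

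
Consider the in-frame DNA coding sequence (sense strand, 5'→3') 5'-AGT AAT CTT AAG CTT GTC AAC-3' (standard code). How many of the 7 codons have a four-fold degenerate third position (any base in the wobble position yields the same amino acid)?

3

Codon 1 AGT (Ser): third position 2-fold.
Codon 2 AAT (Asn): third position 2-fold.
Codon 3 CTT (Leu): third position 4-fold.
Codon 4 AAG (Lys): third position 2-fold.
Codon 5 CTT (Leu): third position 4-fold.
Codon 6 GTC (Val): third position 4-fold.
Codon 7 AAC (Asn): third position 2-fold.
Four-fold degenerate third positions: 3.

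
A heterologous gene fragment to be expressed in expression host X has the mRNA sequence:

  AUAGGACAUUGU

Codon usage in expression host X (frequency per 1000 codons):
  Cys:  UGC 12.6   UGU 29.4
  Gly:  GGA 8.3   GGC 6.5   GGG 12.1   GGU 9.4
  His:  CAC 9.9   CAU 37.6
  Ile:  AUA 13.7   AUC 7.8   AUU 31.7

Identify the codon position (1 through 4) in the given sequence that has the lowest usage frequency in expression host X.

Codon 1 AUA (Ile): 13.7 per 1000.
Codon 2 GGA (Gly): 8.3 per 1000.
Codon 3 CAU (His): 37.6 per 1000.
Codon 4 UGU (Cys): 29.4 per 1000.
Lowest frequency is 8.3 at codon 2.

2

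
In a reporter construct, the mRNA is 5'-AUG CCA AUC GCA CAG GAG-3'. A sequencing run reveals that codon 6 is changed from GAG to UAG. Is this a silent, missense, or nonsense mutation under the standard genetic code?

Position 16 falls in codon 6: GAG → Glu.
After the substitution the codon is UAG → Stop.
The new codon is a stop codon, so this is a nonsense mutation.

nonsense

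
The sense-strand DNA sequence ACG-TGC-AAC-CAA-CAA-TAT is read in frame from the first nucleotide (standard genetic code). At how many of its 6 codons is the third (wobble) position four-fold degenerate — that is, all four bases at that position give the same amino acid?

1

Codon 1 ACG (Thr): third position 4-fold.
Codon 2 TGC (Cys): third position 2-fold.
Codon 3 AAC (Asn): third position 2-fold.
Codon 4 CAA (Gln): third position 2-fold.
Codon 5 CAA (Gln): third position 2-fold.
Codon 6 TAT (Tyr): third position 2-fold.
Four-fold degenerate third positions: 1.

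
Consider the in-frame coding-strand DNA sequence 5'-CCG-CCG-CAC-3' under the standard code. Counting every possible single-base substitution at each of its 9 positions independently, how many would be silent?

7

Codon 1 (CCG, Pro): 3 synonymous substitutions.
Codon 2 (CCG, Pro): 3 synonymous substitutions.
Codon 3 (CAC, His): 1 synonymous substitution.
Total: 3 + 3 + 1 = 7.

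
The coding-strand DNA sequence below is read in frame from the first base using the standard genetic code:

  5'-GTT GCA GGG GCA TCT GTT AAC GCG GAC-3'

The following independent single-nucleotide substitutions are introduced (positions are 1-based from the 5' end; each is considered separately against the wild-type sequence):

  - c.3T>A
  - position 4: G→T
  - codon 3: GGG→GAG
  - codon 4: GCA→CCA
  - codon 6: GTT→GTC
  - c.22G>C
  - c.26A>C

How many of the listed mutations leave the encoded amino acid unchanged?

2

Codon 1: GTT (Val) → GTA (Val) — synonymous.
Codon 2: GCA (Ala) → TCA (Ser) — missense.
Codon 3: GGG (Gly) → GAG (Glu) — missense.
Codon 4: GCA (Ala) → CCA (Pro) — missense.
Codon 6: GTT (Val) → GTC (Val) — synonymous.
Codon 8: GCG (Ala) → CCG (Pro) — missense.
Codon 9: GAC (Asp) → GCC (Ala) — missense.
Synonymous: 2 of 7.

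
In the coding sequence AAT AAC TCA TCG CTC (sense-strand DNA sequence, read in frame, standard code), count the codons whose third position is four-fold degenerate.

Codon 1 AAT (Asn): third position 2-fold.
Codon 2 AAC (Asn): third position 2-fold.
Codon 3 TCA (Ser): third position 4-fold.
Codon 4 TCG (Ser): third position 4-fold.
Codon 5 CTC (Leu): third position 4-fold.
Four-fold degenerate third positions: 3.

3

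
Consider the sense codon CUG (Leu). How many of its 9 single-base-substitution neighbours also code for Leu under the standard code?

Position 1: UUG → 1 synonymous.
Position 2: none → 0 synonymous.
Position 3: CUU, CUC, CUA → 3 synonymous.
Total: 1 + 0 + 3 = 4.

4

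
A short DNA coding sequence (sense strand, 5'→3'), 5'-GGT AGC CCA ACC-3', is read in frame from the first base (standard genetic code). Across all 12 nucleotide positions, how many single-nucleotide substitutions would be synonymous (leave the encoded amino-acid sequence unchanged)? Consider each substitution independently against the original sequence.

10

Codon 1 (GGT, Gly): 3 synonymous substitutions.
Codon 2 (AGC, Ser): 1 synonymous substitution.
Codon 3 (CCA, Pro): 3 synonymous substitutions.
Codon 4 (ACC, Thr): 3 synonymous substitutions.
Total: 3 + 1 + 3 + 3 = 10.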